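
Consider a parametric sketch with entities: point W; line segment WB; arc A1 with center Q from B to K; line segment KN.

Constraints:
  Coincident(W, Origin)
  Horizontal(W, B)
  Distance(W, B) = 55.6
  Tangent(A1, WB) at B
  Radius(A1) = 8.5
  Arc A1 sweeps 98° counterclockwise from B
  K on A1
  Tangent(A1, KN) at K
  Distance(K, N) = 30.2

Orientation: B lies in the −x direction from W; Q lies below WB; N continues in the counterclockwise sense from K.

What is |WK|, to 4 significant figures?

64.75

W is at the origin; WB is horizontal with |WB| = 55.6 and B on the −x side, so B = (-55.60, 0.000). Tangency of A1 to WB means the radius QB is perpendicular to WB, so Q = B + (0, -8.5) = (-55.60, -8.500). On A1, B sits at bearing 90° from Q; a 98° counterclockwise sweep puts K at bearing 188°, so K = Q + 8.5·(cos 188°, sin 188°) = (-64.02, -9.683). Then |WK| = |K − W| = 64.75.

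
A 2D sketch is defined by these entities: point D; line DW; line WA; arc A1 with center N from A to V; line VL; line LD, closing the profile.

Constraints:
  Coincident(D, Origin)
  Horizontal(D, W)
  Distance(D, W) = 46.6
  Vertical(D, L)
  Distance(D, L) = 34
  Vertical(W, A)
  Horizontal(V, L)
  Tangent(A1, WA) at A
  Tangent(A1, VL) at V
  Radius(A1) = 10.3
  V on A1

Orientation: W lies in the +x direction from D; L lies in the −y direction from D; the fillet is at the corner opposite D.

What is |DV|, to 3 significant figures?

49.7

The virtual corner opposite D is at (46.6, -34.0). Since A1 is tangent to WA there, NA ⟂ WA and since A1 is tangent to VL there, NV ⟂ VL, with radius 10.3, so the center N sits 10.3 in from both sides at N = (36.3, -23.7). That places the tangent points at A = (46.6, -23.7) on WA and V = (36.3, -34.0) on VL. Then |DV| = |V − D| = 49.7.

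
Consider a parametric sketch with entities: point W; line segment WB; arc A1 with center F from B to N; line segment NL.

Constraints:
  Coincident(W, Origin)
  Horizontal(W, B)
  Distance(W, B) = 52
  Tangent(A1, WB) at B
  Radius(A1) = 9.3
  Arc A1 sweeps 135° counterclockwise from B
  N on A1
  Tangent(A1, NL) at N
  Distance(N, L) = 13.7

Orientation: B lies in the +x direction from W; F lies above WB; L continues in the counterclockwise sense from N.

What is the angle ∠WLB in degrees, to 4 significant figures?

69.33°

W is at the origin; WB is horizontal with |WB| = 52.0 and B on the +x side, so B = (52.00, 0.000). A1 meets WB tangentially, so FB is at right angles to WB, so F = B + (0, 9.3) = (52.00, 9.300). On A1, B sits at bearing -90° from F; a 135° counterclockwise sweep puts N at bearing 45°, so N = F + 9.3·(cos 45°, sin 45°) = (58.58, 15.88). Since A1 is tangent to NL there, FN ⟂ NL, so NL runs along (−sin 45°, cos 45°); with |NL| = 13.7, L = (48.89, 25.56). Then cos ∠WLB = LW·LB / (|LW||LB|), giving 69.33°.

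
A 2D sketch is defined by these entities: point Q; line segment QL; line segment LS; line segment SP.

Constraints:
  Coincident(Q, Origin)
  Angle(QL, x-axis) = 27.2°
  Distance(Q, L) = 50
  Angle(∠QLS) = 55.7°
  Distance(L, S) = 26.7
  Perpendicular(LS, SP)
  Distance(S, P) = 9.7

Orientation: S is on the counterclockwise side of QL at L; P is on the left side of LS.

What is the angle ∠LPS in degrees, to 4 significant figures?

70.03°

∠QLS = 55.7°, so LS runs at 27.2° + (180° − 55.7°) = 151.5° from the x-axis; with |LS| = 26.7, S = L + 26.7·(cos 151.5°, sin 151.5°) = (21.01, 35.60). The perpendicularity gives SP at right angles to LS; with |SP| = 9.7 on the left of LS, P = S + 9.7·(-0.4772, -0.8788) = (16.38, 27.07). Then cos ∠LPS = PL·PS / (|PL||PS|), giving 70.03°.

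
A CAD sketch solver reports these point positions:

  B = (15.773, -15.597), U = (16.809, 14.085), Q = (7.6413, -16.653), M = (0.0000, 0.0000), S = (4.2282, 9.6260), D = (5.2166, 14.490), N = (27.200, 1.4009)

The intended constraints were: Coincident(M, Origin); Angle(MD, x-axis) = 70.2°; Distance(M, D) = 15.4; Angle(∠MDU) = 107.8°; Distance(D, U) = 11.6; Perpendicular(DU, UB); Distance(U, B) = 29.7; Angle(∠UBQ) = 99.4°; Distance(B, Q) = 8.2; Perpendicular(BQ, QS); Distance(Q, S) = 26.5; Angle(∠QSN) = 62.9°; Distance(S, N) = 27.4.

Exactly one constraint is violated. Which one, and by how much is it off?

Distance(S, N) = 27.4 — off by 3.00.

M = (0.00, 0.00) ✓; MD at 70.20° ✓; |MD| = 15.40 ✓; ∠MDU = 107.8° ✓; |DU| = 11.60 ✓; ∠(DU, UB) = 90.00° ✓; |UB| = 29.70 ✓; ∠UBQ = 99.40° ✓; |BQ| = 8.200 ✓; ∠(BQ, QS) = 90.00° ✓; |QS| = 26.50 ✓; ∠QSN = 62.90° ✓; |SN| = 24.40 ✗.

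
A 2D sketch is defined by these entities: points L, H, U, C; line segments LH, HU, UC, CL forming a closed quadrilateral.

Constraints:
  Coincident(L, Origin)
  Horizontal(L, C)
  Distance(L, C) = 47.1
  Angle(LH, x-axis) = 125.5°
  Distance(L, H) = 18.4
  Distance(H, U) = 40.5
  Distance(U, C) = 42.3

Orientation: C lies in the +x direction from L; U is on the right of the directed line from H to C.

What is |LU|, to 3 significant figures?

22.2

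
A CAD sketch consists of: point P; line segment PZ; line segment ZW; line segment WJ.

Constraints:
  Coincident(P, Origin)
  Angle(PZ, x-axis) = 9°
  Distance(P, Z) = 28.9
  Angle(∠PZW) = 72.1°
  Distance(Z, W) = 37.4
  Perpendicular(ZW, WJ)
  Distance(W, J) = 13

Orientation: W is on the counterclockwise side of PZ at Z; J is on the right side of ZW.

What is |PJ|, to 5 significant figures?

49.534

∠PZW = 72.1°, so ZW runs at 9.0° + (180° − 72.1°) = 116.90° from the x-axis; with |ZW| = 37.4, W = Z + 37.4·(cos 116.90°, sin 116.90°) = (11.623, 37.874). ZW ⟂ WJ; with |WJ| = 13.0 on the right of ZW, J = W + 13.0·(0.89180, 0.45243) = (23.217, 43.756). Then |PJ| = |J − P| = 49.534.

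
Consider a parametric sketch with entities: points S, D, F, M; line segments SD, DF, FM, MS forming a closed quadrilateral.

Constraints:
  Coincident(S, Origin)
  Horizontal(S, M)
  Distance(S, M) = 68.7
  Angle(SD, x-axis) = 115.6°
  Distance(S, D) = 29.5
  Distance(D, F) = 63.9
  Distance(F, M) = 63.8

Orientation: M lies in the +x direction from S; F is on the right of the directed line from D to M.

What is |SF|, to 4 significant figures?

34.42

S is at the origin; S and M share the same y with |SM| = 68.7 and M in +x, so M = (68.7, 0). SD runs at 115.6° with |SD| = 29.5, so D = (-12.75, 26.60). F is determined by |DF| = 63.9 and |FM| = 63.8 together: it lies at the intersection of circle(D, 63.9) and circle(M, 63.8). With |DM| = 85.68, the foot of the radical line on DM is 42.92 from D and the perpendicular offset is √(63.9² − 42.92²) = 47.34. Taking the right-of-DM solution: F = (13.35, -31.73).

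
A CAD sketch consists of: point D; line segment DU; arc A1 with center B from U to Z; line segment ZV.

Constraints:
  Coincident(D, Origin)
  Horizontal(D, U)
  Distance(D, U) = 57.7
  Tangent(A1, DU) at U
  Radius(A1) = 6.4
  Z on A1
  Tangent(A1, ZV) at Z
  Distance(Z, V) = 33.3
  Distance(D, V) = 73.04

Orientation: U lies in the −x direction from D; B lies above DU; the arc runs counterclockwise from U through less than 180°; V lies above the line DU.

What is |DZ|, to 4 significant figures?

52.21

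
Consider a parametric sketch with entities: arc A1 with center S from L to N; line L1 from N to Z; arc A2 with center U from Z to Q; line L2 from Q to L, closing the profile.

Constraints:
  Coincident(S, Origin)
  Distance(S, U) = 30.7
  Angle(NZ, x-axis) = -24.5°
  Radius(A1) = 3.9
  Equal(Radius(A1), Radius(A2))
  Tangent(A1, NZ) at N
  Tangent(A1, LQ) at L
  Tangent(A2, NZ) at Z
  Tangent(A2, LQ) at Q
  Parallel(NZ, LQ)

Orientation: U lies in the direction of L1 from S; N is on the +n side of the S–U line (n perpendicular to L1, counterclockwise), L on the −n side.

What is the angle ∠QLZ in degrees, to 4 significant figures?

14.26°

The slot axis is L1's direction at -24.5°, so u = (cos -24.5°, sin -24.5°) = (0.9100, -0.4147) and n = (−sin -24.5°, cos -24.5°) = (0.4147, 0.9100). S is at the origin and U lies 30.7 along u from S, so U = 30.7·u = (27.94, -12.73). Tangency of A1 to both parallel lines with radius 3.9 puts N and L at S ± 3.9·n: N = (1.617, 3.549), L = (-1.617, -3.549). Equal radii place Z and Q the same way about U: Z = U + 3.9·n = (29.55, -9.182), Q = U − 3.9·n = (26.32, -16.28). Then cos ∠QLZ = LQ·LZ / (|LQ||LZ|), giving 14.26°.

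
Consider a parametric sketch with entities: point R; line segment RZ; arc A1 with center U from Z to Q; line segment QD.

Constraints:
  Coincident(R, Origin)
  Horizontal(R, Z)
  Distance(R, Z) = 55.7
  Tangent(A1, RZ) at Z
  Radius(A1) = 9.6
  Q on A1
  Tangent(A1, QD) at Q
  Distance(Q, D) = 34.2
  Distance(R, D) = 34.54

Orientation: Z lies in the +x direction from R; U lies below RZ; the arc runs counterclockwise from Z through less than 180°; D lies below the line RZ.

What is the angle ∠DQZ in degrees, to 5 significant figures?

159.23°

R is at the origin; RZ is horizontal with |RZ| = 55.7 and Z on the +x side, so Z = (55.700, 0.0000). Tangency of A1 to RZ means the radius UZ is perpendicular to RZ, so U = Z + (0, -9.6) = (55.700, -9.6000). Since UQ ⟂ QD (tangency), |UD| = √(9.6² + 34.2²) = 35.522 regardless of where Q sits on A1. So D lies on both circle(R, 34.54) and circle(U, 35.522); the below-RZ intersection is D = (23.735, -25.093). Q is the foot of the tangent from D: Q = (49.334, -2.4143).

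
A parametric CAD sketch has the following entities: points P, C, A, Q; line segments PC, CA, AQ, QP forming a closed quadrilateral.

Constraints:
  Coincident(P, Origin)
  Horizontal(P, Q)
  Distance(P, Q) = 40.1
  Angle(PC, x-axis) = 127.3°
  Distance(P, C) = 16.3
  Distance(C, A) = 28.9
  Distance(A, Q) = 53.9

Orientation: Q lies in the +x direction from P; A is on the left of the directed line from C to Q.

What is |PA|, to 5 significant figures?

39.030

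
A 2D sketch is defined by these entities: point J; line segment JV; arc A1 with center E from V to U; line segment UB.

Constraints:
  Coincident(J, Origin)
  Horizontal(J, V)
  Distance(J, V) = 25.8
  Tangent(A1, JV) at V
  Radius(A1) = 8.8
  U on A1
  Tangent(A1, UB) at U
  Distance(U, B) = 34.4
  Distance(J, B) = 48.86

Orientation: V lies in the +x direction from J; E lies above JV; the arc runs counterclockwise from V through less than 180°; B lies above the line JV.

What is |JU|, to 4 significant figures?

36.05

Checks: |EU| = 8.800 ✓; ∠(EU, UB) = 90.00° ✓; |UB| = 34.40 ✓; |JB| = 48.86 ✓.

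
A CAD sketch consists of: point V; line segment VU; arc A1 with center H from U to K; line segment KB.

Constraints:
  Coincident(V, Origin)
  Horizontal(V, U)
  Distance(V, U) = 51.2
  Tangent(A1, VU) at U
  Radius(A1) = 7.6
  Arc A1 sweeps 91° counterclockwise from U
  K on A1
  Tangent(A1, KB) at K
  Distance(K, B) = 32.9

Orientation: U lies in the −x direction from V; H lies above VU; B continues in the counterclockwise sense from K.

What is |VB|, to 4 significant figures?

60.02

V is at the origin; VU is horizontal with |VU| = 51.2 and U on the −x side, so U = (-51.20, 0.000). The tangent condition forces HU to be normal to VU, so H = U + (0, 7.6) = (-51.20, 7.600). On A1, U sits at bearing -90° from H; a 91° counterclockwise sweep puts K at bearing 1°, so K = H + 7.6·(cos 1°, sin 1°) = (-43.60, 7.733). Since A1 is tangent to KB there, HK ⟂ KB, so KB runs along (−sin 1°, cos 1°); with |KB| = 32.9, B = (-44.18, 40.63). Then |VB| = |B − V| = 60.02.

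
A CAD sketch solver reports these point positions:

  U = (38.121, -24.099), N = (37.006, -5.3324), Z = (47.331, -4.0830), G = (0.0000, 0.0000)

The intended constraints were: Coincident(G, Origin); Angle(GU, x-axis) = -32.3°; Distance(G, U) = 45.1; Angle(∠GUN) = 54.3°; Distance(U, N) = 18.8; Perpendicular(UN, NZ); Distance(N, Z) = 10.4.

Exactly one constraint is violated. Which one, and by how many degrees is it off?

Perpendicular(UN, NZ) — off by 3.50°.

G = (0.00, 0.00) ✓; GU at -32.30° ✓; |GU| = 45.10 ✓; ∠GUN = 54.30° ✓; |UN| = 18.80 ✓; ∠(UN, NZ) = 86.50° ✗; |NZ| = 10.40 ✓.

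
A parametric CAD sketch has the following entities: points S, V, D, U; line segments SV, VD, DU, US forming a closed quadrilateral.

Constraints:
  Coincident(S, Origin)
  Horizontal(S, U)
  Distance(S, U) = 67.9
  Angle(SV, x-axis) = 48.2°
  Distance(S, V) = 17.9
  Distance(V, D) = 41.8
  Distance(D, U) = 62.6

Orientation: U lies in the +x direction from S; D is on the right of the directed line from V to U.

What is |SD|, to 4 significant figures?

30.94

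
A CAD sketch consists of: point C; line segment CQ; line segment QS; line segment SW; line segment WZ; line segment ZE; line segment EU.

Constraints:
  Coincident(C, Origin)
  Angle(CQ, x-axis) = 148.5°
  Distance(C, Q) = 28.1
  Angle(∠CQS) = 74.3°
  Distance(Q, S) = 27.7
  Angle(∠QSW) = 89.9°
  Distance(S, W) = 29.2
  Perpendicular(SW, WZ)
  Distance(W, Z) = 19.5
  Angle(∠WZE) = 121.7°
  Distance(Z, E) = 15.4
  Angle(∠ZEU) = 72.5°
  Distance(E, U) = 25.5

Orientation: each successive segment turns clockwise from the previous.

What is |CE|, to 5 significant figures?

13.329

SW ⟂ WZ, so WZ runs at -137.30°; with |WZ| = 19.5, Z = (1.8366, -1.1809). ∠WZE = 121.7° gives ZE at 164.40° from the x-axis; with |ZE| = 15.4, E = (-12.996, 2.9605). Then |CE| = |E − C| = 13.329.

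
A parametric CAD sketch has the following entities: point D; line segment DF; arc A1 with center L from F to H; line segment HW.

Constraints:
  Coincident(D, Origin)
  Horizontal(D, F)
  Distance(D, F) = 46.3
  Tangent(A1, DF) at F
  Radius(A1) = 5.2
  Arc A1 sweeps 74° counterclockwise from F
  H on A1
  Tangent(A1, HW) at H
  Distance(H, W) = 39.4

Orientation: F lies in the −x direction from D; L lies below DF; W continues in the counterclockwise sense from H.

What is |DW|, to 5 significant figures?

74.817

On A1, F sits at bearing 90° from L; a 74° counterclockwise sweep puts H at bearing 164°, so H = L + 5.2·(cos 164°, sin 164°) = (-51.299, -3.7667). Since A1 is tangent to HW there, LH ⟂ HW, so HW runs along (−sin 164°, cos 164°); with |HW| = 39.4, W = (-62.159, -41.640). Then |DW| = |W − D| = 74.817.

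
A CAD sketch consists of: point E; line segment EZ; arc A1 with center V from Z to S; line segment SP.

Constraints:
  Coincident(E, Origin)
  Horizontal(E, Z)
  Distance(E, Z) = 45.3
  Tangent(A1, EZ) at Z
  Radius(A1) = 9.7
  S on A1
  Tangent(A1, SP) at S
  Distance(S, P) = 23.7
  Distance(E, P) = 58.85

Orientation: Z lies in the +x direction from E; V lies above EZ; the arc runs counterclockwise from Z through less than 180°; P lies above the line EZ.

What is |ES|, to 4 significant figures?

55.98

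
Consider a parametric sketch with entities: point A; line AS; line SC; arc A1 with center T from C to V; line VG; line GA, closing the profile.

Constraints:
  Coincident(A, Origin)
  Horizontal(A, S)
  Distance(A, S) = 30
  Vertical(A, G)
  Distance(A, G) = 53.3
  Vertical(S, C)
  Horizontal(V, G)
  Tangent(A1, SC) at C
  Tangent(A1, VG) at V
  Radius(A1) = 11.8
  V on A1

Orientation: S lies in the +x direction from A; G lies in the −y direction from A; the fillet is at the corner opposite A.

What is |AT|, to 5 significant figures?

45.315

A is at the origin; A and S share the same y with |AS| = 30.0 and S on the +x side, so S = (30.000, 0.0000). A and G share the same x with |AG| = 53.3 and G on the −y side, so G = (0.0000, -53.300). The virtual corner opposite A is at (30.000, -53.300). Since A1 is tangent to SC there, TC ⟂ SC and the tangent condition forces TV to be normal to VG, with radius 11.8, so the center T sits 11.8 in from both sides at T = (18.200, -41.500). Then |AT| = |T − A| = 45.315.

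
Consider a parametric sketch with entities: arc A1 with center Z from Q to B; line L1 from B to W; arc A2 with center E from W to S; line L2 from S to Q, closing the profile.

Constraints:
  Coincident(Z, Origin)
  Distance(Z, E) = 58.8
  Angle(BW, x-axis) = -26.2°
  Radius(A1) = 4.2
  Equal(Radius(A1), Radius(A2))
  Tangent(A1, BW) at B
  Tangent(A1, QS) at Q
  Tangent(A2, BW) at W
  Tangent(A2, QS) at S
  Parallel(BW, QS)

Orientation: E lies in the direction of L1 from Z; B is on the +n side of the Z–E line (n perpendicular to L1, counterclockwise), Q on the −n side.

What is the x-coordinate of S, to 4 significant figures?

50.90

Tangency of A1 to both parallel lines with radius 4.2 puts B and Q at Z ± 4.2·n: B = (1.854, 3.768), Q = (-1.854, -3.768). Equal radii place W and S the same way about E: W = E + 4.2·n = (54.61, -22.19), S = E − 4.2·n = (50.90, -29.73). So S.x = 50.90.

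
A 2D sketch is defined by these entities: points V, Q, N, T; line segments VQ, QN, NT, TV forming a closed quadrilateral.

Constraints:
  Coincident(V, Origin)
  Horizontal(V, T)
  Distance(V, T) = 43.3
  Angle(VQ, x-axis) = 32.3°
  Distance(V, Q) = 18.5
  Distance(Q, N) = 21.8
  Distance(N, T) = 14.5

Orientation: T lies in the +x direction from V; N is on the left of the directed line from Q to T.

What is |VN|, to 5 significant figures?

39.448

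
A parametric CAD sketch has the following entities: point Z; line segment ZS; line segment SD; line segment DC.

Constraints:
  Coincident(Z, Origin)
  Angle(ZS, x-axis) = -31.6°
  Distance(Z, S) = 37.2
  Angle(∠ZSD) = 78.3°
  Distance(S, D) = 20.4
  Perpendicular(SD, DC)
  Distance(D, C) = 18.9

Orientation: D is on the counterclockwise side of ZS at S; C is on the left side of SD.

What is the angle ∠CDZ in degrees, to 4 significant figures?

19.44°

∠ZSD = 78.3°, so SD runs at -31.6° + (180° − 78.3°) = 70.10° from the x-axis; with |SD| = 20.4, D = S + 20.4·(cos 70.10°, sin 70.10°) = (38.63, -0.3104). The perpendicularity gives DC at right angles to SD; with |DC| = 18.9 on the left of SD, C = D + 18.9·(-0.9403, 0.3404) = (20.86, 6.123). Then cos ∠CDZ = DC·DZ / (|DC||DZ|), giving 19.44°.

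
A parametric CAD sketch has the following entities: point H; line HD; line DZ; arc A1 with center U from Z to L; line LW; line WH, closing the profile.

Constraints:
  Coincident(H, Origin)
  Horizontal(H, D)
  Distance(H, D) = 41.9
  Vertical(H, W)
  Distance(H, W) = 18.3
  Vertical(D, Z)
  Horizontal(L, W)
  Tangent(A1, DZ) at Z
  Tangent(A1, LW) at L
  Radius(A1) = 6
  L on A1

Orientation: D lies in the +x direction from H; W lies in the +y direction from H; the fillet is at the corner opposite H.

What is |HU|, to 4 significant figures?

37.95

H is at the origin; HD is horizontal with |HD| = 41.9 and D on the +x side, so D = (41.90, 0.000). HW is vertical with |HW| = 18.3 and W on the +y side, so W = (0.000, 18.30). The virtual corner opposite H is at (41.90, 18.30). A1 meets DZ tangentially, so UZ is at right angles to DZ and tangency of A1 to LW means the radius UL is perpendicular to LW, with radius 6.0, so the center U sits 6.0 in from both sides at U = (35.90, 12.30). Then |HU| = |U − H| = 37.95.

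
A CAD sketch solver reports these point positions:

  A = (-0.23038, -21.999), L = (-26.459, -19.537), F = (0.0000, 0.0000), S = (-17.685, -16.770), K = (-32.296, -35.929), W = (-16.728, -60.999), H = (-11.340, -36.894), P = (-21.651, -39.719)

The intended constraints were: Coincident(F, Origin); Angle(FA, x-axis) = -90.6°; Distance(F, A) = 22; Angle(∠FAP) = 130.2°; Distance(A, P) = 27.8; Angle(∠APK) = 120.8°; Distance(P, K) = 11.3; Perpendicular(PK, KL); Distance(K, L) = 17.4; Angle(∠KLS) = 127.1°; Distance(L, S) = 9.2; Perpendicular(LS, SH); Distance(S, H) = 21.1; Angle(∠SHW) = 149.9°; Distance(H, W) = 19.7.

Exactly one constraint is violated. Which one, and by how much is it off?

Distance(H, W) = 19.7 — off by 5.00.

F = (0.00, 0.00) ✓; FA at -90.60° ✓; |FA| = 22.00 ✓; ∠FAP = 130.2° ✓; |AP| = 27.80 ✓; ∠APK = 120.8° ✓; |PK| = 11.30 ✓; ∠(PK, KL) = 90.00° ✓; |KL| = 17.40 ✓; ∠KLS = 127.1° ✓; |LS| = 9.200 ✓; ∠(LS, SH) = 90.00° ✓; |SH| = 21.10 ✓; ∠SHW = 149.9° ✓; |HW| = 24.70 ✗.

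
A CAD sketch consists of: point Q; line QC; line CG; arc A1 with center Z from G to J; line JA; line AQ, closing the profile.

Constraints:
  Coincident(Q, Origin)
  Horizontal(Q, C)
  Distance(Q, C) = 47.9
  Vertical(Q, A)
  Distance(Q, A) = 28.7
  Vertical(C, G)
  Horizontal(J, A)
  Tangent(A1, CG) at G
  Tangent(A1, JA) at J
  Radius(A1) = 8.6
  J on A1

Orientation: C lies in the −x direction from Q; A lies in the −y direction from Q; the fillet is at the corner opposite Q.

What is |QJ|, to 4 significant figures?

48.66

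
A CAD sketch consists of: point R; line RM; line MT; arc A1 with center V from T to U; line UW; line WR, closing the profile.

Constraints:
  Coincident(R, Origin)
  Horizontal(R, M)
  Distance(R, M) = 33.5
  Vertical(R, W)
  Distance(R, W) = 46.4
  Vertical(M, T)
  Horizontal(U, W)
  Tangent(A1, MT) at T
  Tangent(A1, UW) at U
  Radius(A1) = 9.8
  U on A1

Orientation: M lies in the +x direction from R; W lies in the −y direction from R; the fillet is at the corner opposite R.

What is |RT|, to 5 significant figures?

49.617

R is at the origin; RM is horizontal with |RM| = 33.5 and M on the +x side, so M = (33.500, 0.0000). RW is vertical with |RW| = 46.4 and W on the −y side, so W = (0.0000, -46.400). The virtual corner opposite R is at (33.500, -46.400). Tangency of A1 to MT means the radius VT is perpendicular to MT and tangency of A1 to UW means the radius VU is perpendicular to UW, with radius 9.8, so the center V sits 9.8 in from both sides at V = (23.700, -36.600). That places the tangent points at T = (33.500, -36.600) on MT and U = (23.700, -46.400) on UW. Then |RT| = |T − R| = 49.617.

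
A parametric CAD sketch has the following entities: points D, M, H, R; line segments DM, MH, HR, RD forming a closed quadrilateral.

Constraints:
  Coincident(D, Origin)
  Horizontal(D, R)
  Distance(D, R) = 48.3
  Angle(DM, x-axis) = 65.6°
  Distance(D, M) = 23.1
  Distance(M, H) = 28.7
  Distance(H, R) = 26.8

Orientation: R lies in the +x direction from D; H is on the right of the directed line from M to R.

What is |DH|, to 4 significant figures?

22.47

Checks: D.y = 0.00, R.y = 0.00 ✓; |MH| = 28.70 ✓; |HR| = 26.80 ✓.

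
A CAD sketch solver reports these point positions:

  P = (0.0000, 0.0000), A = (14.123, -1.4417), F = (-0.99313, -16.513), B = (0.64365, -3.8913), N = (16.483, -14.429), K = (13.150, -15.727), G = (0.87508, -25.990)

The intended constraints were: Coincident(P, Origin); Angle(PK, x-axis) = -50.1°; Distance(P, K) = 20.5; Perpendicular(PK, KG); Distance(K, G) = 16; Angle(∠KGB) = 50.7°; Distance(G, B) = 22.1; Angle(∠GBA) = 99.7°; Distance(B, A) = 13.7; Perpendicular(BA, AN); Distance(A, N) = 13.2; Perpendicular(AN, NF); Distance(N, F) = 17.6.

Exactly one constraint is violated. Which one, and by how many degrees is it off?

Perpendicular(AN, NF) — off by 3.50°.

P = (0.00, 0.00) ✓; PK at -50.10° ✓; |PK| = 20.50 ✓; ∠(PK, KG) = 90.00° ✓; |KG| = 16.00 ✓; ∠KGB = 50.70° ✓; |GB| = 22.10 ✓; ∠GBA = 99.70° ✓; |BA| = 13.70 ✓; ∠(BA, AN) = 90.00° ✓; |AN| = 13.20 ✓; ∠(AN, NF) = 93.50° ✗; |NF| = 17.60 ✓.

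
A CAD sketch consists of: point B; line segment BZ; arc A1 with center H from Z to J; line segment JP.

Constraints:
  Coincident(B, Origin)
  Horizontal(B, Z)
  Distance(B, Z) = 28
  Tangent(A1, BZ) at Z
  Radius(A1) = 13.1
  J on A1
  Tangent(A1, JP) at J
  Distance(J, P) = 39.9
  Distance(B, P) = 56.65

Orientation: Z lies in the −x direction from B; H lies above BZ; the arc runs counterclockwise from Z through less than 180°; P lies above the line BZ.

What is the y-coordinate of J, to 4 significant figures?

14.01

Checks: |HJ| = 13.10 ✓; ∠(HJ, JP) = 90.00° ✓; |JP| = 39.90 ✓; |BP| = 56.65 ✓.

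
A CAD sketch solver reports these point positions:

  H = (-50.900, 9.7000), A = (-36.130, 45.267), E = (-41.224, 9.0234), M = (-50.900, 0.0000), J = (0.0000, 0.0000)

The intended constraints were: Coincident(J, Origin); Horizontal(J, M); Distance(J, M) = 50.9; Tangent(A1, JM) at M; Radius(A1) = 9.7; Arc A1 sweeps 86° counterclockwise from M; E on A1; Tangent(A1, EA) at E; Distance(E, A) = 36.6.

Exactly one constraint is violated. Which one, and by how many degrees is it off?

Tangent(A1, EA) at E — off by 4.00°.

J = (0.00, 0.00) ✓; J.y = 0.00, M.y = 0.00 ✓; |JM| = 50.90 ✓; ∠(HM, MJ) = 90.00° ✓; |HM| = 9.700 ✓; bearing(H→E) − bearing(H→M) = 86.00° ✓; |HE| = 9.700 ✓; ∠(HE, EA) = 94.00° ✗; |EA| = 36.60 ✓.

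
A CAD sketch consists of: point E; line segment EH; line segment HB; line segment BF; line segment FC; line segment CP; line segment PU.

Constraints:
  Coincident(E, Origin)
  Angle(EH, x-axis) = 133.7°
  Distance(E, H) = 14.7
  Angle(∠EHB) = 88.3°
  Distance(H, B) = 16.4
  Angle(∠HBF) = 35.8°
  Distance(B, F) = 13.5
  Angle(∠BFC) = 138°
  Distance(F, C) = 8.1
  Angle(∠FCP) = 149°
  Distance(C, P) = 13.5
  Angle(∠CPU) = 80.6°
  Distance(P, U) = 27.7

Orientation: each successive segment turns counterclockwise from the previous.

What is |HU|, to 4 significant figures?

21.28

E is at the origin; EH runs at 133.7° with length 14.7, so H = (-10.16, 10.63). ∠EHB = 88.3° gives HB at -134.6° from the x-axis; with |HB| = 16.4, B = (-21.67, -1.050). ∠HBF = 35.8° gives BF at 9.600° from the x-axis; with |BF| = 13.5, F = (-8.360, 1.202). ∠BFC = 138.0° gives FC at 51.60° from the x-axis; with |FC| = 8.1, C = (-3.329, 7.550). ∠FCP = 149.0° gives CP at 82.60° from the x-axis; with |CP| = 13.5, P = (-1.590, 20.94). ∠CPU = 80.6° gives PU at -178.0° from the x-axis; with |PU| = 27.7, U = (-29.27, 19.97). Then |HU| = |U − H| = 21.28.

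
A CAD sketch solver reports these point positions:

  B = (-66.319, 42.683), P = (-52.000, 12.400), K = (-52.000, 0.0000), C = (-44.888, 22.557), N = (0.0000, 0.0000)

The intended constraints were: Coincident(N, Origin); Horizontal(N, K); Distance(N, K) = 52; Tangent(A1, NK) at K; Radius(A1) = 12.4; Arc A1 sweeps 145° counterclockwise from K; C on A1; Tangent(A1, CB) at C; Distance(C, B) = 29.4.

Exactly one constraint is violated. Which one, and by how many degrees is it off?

Tangent(A1, CB) at C — off by 8.20°.

N = (0.00, 0.00) ✓; N.y = 0.00, K.y = 0.00 ✓; |NK| = 52.00 ✓; ∠(PK, KN) = 90.00° ✓; |PK| = 12.40 ✓; bearing(P→C) − bearing(P→K) = 145.0° ✓; |PC| = 12.40 ✓; ∠(PC, CB) = 98.20° ✗; |CB| = 29.40 ✓.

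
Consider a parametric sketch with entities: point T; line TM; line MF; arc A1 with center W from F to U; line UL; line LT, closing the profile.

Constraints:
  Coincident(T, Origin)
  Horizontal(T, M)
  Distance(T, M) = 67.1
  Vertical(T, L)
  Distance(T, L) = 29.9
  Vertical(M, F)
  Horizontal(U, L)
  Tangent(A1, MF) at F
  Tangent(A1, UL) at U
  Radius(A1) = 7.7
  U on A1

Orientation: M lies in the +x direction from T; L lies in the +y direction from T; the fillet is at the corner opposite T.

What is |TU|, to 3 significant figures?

66.5

T is at the origin; T and M share the same y with |TM| = 67.1 and M on the +x side, so M = (67.1, 0.00). T and L share the same x with |TL| = 29.9 and L on the +y side, so L = (0.00, 29.9). The virtual corner opposite T is at (67.1, 29.9). A1 meets MF tangentially, so WF is at right angles to MF and since A1 is tangent to UL there, WU ⟂ UL, with radius 7.7, so the center W sits 7.7 in from both sides at W = (59.4, 22.2). That places the tangent points at F = (67.1, 22.2) on MF and U = (59.4, 29.9) on UL. Then |TU| = |U − T| = 66.5.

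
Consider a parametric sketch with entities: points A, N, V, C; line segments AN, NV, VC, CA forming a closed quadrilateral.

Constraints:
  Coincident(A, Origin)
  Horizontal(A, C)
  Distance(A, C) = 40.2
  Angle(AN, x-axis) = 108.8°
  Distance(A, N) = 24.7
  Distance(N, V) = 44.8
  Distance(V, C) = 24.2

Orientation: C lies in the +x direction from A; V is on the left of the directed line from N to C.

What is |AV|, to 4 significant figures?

43.95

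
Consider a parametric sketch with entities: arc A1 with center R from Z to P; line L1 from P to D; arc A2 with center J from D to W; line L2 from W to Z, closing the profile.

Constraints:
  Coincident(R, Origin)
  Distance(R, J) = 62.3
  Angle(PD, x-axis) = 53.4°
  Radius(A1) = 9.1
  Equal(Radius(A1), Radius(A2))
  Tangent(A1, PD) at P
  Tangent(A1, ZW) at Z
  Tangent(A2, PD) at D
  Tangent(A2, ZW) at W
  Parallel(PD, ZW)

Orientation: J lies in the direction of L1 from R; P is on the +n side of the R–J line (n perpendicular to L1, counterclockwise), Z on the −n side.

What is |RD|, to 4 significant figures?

62.96

The slot axis is L1's direction at 53.4°, so u = (cos 53.4°, sin 53.4°) = (0.5962, 0.8028) and n = (−sin 53.4°, cos 53.4°) = (-0.8028, 0.5962). R is at the origin and J lies 62.3 along u from R, so J = 62.3·u = (37.14, 50.02). Tangency of A1 to both parallel lines with radius 9.1 puts P and Z at R ± 9.1·n: P = (-7.306, 5.426), Z = (7.306, -5.426). Equal radii place D and W the same way about J: D = J + 9.1·n = (29.84, 55.44), W = J − 9.1·n = (44.45, 44.59). Then |RD| = |D − R| = 62.96.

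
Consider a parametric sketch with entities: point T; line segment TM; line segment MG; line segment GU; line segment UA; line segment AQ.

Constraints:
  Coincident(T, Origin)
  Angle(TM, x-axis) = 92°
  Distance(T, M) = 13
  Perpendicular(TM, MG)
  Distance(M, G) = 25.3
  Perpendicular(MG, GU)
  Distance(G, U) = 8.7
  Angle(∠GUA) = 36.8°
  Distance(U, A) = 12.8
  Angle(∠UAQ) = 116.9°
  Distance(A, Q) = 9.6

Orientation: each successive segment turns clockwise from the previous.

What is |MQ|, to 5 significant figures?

24.127

T is at the origin; TM runs at 92.0° with length 13.0, so M = (-0.45369, 12.992). TM ⟂ MG, so MG runs at 2.0000°; with |MG| = 25.3, G = (24.831, 13.875). The perpendicularity gives GU at right angles to MG, so GU runs at -88.000°; with |GU| = 8.7, U = (25.135, 5.1803). ∠GUA = 36.8° gives UA at 128.80° from the x-axis; with |UA| = 12.8, A = (17.114, 15.156). ∠UAQ = 116.9° gives AQ at 65.700° from the x-axis; with |AQ| = 9.6, Q = (21.065, 23.905). Then |MQ| = |Q − M| = 24.127.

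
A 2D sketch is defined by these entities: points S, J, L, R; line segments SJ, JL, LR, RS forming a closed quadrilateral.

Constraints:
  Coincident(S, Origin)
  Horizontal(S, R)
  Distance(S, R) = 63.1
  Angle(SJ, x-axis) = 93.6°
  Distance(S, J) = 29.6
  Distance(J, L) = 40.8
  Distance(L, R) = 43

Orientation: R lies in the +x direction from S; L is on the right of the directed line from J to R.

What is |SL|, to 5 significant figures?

20.887

Checks: |JL| = 40.80 ✓; |LR| = 43.00 ✓.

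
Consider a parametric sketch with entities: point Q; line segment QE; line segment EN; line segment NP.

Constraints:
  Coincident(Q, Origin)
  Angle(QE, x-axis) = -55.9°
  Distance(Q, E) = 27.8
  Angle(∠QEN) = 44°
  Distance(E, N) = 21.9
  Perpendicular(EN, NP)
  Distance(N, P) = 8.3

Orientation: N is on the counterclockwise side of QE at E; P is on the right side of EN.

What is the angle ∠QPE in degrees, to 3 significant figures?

65.3°

Q is at the origin; QE runs at -55.9° with length 27.8, so E = 27.8·(cos -55.9°, sin -55.9°) = (15.6, -23.0). ∠QEN = 44.0°, so EN runs at -55.9° + (180° − 44.0°) = 80.1° from the x-axis; with |EN| = 21.9, N = E + 21.9·(cos 80.1°, sin 80.1°) = (19.4, -1.45). EN is perpendicular to NP; with |NP| = 8.3 on the right of EN, P = N + 8.3·(0.985, -0.172) = (27.5, -2.87). Then cos ∠QPE = PQ·PE / (|PQ||PE|), giving 65.3°.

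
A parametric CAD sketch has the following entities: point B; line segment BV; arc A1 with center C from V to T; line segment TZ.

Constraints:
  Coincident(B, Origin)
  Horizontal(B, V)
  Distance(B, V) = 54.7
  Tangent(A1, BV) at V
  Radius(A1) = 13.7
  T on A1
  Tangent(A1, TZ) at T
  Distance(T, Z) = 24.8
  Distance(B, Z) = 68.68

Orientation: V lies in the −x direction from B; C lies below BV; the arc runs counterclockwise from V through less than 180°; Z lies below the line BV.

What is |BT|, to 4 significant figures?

69.68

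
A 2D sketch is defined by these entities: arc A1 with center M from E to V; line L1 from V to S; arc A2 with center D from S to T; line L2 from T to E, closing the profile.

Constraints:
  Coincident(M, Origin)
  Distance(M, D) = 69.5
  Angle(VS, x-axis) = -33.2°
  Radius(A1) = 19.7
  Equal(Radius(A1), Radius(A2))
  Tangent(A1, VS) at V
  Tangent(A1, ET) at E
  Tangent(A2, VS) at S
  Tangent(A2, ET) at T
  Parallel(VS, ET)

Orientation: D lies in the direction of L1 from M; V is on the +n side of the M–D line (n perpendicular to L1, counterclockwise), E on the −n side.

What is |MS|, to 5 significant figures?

72.238

The slot axis is L1's direction at -33.2°, so u = (cos -33.2°, sin -33.2°) = (0.83676, -0.54756) and n = (−sin -33.2°, cos -33.2°) = (0.54756, 0.83676). M is at the origin and D lies 69.5 along u from M, so D = 69.5·u = (58.155, -38.056). Tangency of A1 to both parallel lines with radius 19.7 puts V and E at M ± 19.7·n: V = (10.787, 16.484), E = (-10.787, -16.484). Equal radii place S and T the same way about D: S = D + 19.7·n = (68.942, -21.571), T = D − 19.7·n = (47.368, -54.540). Then |MS| = |S − M| = 72.238.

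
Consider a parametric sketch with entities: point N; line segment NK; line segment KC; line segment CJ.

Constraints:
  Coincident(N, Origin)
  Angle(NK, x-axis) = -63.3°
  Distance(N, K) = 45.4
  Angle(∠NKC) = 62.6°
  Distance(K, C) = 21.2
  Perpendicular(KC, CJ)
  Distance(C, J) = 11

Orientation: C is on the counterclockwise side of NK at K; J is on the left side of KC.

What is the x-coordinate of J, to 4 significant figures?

23.92

∠NKC = 62.6°, so KC runs at -63.3° + (180° − 62.6°) = 54.10° from the x-axis; with |KC| = 21.2, C = K + 21.2·(cos 54.10°, sin 54.10°) = (32.83, -23.39). The perpendicularity gives CJ at right angles to KC; with |CJ| = 11.0 on the left of KC, J = C + 11.0·(-0.8100, 0.5864) = (23.92, -16.94). So J.x = 23.92.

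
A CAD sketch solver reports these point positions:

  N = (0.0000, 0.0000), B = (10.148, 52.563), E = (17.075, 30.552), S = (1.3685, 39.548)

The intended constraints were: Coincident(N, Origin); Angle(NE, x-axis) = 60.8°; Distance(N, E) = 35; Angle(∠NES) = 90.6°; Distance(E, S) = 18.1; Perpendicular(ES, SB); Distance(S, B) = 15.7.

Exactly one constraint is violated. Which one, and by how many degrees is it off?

Perpendicular(ES, SB) — off by 4.20°.

N = (0.00, 0.00) ✓; NE at 60.80° ✓; |NE| = 35.00 ✓; ∠NES = 90.60° ✓; |ES| = 18.10 ✓; ∠(ES, SB) = 94.20° ✗; |SB| = 15.70 ✓.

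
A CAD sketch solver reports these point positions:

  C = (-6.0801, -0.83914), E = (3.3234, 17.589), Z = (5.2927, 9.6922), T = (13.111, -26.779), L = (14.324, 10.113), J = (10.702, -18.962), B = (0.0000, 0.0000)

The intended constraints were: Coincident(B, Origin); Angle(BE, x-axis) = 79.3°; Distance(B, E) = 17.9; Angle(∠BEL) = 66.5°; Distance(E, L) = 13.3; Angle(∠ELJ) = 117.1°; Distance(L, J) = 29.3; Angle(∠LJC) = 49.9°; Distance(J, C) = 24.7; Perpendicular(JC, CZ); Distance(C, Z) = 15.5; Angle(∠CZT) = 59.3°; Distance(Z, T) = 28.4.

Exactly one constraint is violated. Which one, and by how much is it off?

Distance(Z, T) = 28.4 — off by 8.90.

B = (0.00, 0.00) ✓; BE at 79.30° ✓; |BE| = 17.90 ✓; ∠BEL = 66.50° ✓; |EL| = 13.30 ✓; ∠ELJ = 117.1° ✓; |LJ| = 29.30 ✓; ∠LJC = 49.90° ✓; |JC| = 24.70 ✓; ∠(JC, CZ) = 90.00° ✓; |CZ| = 15.50 ✓; ∠CZT = 59.30° ✓; |ZT| = 37.30 ✗.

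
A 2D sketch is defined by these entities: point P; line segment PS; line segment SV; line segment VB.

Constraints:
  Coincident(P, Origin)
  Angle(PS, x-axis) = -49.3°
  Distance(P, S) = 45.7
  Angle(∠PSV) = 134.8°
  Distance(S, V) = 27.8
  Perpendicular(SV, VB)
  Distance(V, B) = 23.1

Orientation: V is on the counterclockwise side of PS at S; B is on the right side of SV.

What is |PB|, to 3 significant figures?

81.8

P is at the origin; PS runs at -49.3° with length 45.7, so S = 45.7·(cos -49.3°, sin -49.3°) = (29.8, -34.6). ∠PSV = 134.8°, so SV runs at -49.3° + (180° − 134.8°) = -4.10° from the x-axis; with |SV| = 27.8, V = S + 27.8·(cos -4.10°, sin -4.10°) = (57.5, -36.6). SV is perpendicular to VB; with |VB| = 23.1 on the right of SV, B = V + 23.1·(-0.0715, -0.997) = (55.9, -59.7). Then |PB| = |B − P| = 81.8.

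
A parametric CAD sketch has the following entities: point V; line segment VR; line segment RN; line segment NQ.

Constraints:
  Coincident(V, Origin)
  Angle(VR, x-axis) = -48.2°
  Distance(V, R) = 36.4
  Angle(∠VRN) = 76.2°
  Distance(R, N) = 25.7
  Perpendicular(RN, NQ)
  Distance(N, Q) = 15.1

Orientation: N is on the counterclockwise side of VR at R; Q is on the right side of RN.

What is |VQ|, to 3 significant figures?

53.2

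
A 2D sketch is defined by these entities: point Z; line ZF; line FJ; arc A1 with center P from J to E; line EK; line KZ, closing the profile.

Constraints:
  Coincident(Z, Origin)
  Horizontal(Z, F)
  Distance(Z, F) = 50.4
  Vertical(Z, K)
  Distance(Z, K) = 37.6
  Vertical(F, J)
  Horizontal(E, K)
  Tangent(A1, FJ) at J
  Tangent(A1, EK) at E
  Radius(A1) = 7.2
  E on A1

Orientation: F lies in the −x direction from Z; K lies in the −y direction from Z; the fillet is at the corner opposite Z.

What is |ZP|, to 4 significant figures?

52.82

Z and K share the same x with |ZK| = 37.6 and K on the −y side, so K = (0.000, -37.60). The virtual corner opposite Z is at (-50.40, -37.60). A1 meets FJ tangentially, so PJ is at right angles to FJ and tangency of A1 to EK means the radius PE is perpendicular to EK, with radius 7.2, so the center P sits 7.2 in from both sides at P = (-43.20, -30.40). Then |ZP| = |P − Z| = 52.82.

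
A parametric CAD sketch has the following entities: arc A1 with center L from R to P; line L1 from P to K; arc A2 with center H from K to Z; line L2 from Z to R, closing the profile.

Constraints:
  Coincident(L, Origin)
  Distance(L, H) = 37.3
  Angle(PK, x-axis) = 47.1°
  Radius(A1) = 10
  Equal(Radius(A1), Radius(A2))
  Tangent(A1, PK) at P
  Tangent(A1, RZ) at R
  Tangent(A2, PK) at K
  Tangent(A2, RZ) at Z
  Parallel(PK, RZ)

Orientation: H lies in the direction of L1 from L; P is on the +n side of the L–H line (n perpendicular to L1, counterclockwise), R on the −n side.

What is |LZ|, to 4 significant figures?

38.62

Tangency of A1 to both parallel lines with radius 10.0 puts P and R at L ± 10.0·n: P = (-7.325, 6.807), R = (7.325, -6.807). Equal radii place K and Z the same way about H: K = H + 10.0·n = (18.07, 34.13), Z = H − 10.0·n = (32.72, 20.52). Then |LZ| = |Z − L| = 38.62.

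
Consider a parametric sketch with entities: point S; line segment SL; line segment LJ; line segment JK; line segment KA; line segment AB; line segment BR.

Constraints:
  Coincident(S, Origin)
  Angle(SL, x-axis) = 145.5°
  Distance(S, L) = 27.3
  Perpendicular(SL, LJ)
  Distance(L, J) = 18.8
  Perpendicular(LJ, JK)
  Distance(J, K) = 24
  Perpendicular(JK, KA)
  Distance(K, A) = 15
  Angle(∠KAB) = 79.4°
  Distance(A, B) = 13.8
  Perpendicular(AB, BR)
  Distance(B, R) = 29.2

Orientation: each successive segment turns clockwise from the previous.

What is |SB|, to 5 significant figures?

18.016

S is at the origin; SL runs at 145.5° with length 27.3, so L = (-22.499, 15.463). The perpendicularity gives LJ at right angles to SL, so LJ runs at 55.500°; with |LJ| = 18.8, J = (-11.850, 30.956). LJ ⟂ JK, so JK runs at -34.500°; with |JK| = 24.0, K = (7.9288, 17.363). JK is perpendicular to KA, so KA runs at -124.50°; with |KA| = 15.0, A = (-0.56727, 5.0008). ∠KAB = 79.4° gives AB at 134.90° from the x-axis; with |AB| = 13.8, B = (-10.308, 14.776). Then |SB| = |B − S| = 18.016.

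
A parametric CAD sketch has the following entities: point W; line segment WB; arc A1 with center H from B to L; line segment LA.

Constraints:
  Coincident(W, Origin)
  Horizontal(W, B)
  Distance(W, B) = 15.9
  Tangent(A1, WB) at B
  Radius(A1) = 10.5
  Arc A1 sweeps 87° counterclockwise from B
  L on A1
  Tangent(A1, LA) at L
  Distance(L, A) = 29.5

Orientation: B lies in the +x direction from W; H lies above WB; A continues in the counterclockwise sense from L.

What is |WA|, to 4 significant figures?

48.30

On A1, B sits at bearing -90° from H; an 87° counterclockwise sweep puts L at bearing -3°, so L = H + 10.5·(cos -3°, sin -3°) = (26.39, 9.950). The tangent condition forces HL to be normal to LA, so LA runs along (−sin -3°, cos -3°); with |LA| = 29.5, A = (27.93, 39.41). Then |WA| = |A − W| = 48.30.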